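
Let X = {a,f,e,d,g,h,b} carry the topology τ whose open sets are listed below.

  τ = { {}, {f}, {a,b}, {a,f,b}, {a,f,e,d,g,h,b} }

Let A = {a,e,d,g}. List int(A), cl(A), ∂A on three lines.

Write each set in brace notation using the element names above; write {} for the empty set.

int(A) = {}
cl(A)  = {a,e,d,g,h,b}
∂A     = {a,e,d,g,h,b}

U open, U⊆A: {}. int(A) = ⋃ = {}
X∖A={f,h,b}, int(X∖A)={f}, hence cl(A)={a,e,d,g,h,b}
∂A: remove int from cl → {a,e,d,g,h,b}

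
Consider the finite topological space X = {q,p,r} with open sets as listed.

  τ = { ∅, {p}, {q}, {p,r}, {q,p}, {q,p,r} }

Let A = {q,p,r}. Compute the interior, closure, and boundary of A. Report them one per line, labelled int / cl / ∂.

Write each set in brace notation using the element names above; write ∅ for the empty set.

int(A) = {q,p,r}
cl(A)  = {q,p,r}
∂A     = ∅

open subsets of A: ∅, {q}, {p}, {p,r}, {q,p}, {q,p,r}; so int(A) = {q,p,r}
closure: X∖int(X∖A) = X∖∅ = {q,p,r}
∂A = {q,p,r} minus {q,p,r} = ∅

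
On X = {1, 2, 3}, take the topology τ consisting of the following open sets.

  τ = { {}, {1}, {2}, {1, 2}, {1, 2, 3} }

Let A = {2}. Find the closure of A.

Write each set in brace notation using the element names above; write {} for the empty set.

{2, 3}

complement {1, 3}; its interior {1}; cl(A) = X∖{1} = {2, 3}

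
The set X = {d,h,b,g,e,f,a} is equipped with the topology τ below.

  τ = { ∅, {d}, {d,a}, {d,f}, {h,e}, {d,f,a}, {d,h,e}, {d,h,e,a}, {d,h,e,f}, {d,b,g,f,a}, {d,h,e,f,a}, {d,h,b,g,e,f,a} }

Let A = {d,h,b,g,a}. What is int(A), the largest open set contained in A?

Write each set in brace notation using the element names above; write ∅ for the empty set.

opens ⊆ A: ∅, {d}, {d,a}; union → int = {d,a}

{d,a}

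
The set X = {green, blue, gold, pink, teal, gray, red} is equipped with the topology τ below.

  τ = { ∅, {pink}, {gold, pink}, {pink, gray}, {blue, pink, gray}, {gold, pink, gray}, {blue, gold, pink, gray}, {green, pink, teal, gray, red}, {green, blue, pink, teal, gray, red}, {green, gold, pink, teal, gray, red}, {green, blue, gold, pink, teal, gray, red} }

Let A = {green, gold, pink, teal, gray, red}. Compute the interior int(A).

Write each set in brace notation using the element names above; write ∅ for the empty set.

open subsets of A: ∅, {pink}, {pink, gray}, {gold, pink}, {gold, pink, gray}, {green, pink, teal, gray, red}, {green, gold, pink, teal, gray, red}; so int(A) = {green, gold, pink, teal, gray, red}

{green, gold, pink, teal, gray, red}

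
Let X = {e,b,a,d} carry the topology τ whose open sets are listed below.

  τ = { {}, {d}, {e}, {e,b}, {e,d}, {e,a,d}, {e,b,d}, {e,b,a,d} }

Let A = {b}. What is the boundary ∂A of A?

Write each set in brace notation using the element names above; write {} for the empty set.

{b}

opens ⊆ A: {}; union → int = {}
complement {e,a,d}; its interior {e,a,d}; cl(A) = X∖{e,a,d} = {b}
boundary = {b} ∖ {} = {b}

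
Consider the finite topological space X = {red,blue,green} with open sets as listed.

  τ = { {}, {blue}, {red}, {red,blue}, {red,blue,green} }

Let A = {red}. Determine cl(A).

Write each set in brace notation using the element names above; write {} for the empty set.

closure: X∖int(X∖A) = X∖{blue} = {red,green}

{red,green}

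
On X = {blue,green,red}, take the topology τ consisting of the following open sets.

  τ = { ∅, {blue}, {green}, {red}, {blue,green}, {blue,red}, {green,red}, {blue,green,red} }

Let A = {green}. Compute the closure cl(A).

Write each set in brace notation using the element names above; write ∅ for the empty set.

cl via duality: int({blue,red}) = {blue,red}, so X∖{blue,red} = {green}

{green}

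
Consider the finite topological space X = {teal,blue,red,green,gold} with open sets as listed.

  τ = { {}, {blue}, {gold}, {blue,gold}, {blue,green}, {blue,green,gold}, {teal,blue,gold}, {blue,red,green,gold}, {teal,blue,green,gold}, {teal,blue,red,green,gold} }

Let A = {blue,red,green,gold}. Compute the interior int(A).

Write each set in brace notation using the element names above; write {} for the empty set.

opens ⊆ A: {}, {gold}, {blue}, {blue,gold}, {blue,green}, {blue,green,gold}, {blue,red,green,gold}; union → int = {blue,red,green,gold}

{blue,red,green,gold}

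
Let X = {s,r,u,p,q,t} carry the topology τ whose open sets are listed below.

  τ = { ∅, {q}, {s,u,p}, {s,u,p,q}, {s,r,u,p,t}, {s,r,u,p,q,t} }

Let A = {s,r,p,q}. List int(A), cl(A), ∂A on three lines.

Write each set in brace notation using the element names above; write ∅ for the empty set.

int(A) = {q}
cl(A)  = {s,r,u,p,q,t}
∂A     = {s,r,u,p,t}

U open, U⊆A: ∅, {q}. int(A) = ⋃ = {q}
X∖A={u,t}, int(X∖A)=∅, hence cl(A)={s,r,u,p,q,t}
∂A: remove int from cl → {s,r,u,p,t}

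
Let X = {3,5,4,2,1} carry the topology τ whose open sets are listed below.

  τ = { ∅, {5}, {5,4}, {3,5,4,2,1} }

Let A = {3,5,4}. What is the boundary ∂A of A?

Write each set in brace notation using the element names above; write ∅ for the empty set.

{3,2,1}

U open, U⊆A: ∅, {5}, {5,4}. int(A) = ⋃ = {5,4}
X∖A={2,1}, int(X∖A)=∅, hence cl(A)={3,5,4,2,1}
∂A: remove int from cl → {3,2,1}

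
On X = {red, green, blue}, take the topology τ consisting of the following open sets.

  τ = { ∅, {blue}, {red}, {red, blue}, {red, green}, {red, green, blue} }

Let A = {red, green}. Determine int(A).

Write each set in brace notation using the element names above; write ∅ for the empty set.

interior: largest open inside A is {red, green} (from ∅, {red}, {red, green})

{red, green}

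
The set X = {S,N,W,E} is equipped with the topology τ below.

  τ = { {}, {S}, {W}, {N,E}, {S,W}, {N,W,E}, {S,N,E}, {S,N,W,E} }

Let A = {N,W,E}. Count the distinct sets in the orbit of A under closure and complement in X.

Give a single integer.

2

X∖A={S}, int(X∖A)={S}, hence cl(A)={N,W,E}
Orbit (k=closure, c=complement):
  1. A     = {N,W,E}
  2. cA    = {S}
(closed under both — stop)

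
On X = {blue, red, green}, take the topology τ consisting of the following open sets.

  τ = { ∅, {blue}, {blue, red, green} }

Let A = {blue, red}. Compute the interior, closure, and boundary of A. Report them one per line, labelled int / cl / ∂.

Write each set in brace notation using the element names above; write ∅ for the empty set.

opens ⊆ A: ∅, {blue}; union → int = {blue}
complement {green}; its interior ∅; cl(A) = X∖∅ = {blue, red, green}
boundary = {blue, red, green} ∖ {blue} = {red, green}

int(A) = {blue}
cl(A)  = {blue, red, green}
∂A     = {red, green}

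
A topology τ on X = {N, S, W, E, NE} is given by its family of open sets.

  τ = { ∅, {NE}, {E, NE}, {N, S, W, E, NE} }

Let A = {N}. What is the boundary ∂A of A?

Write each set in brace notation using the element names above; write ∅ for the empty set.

{N, S, W}

U open, U⊆A: ∅. int(A) = ⋃ = ∅
X∖A={S, W, E, NE}, int(X∖A)={E, NE}, hence cl(A)={N, S, W}
∂A: remove int from cl → {N, S, W}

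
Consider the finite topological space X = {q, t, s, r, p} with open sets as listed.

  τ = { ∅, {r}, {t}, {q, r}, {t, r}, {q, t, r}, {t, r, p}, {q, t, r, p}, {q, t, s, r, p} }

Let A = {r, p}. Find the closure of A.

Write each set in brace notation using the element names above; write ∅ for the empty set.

{q, s, r, p}

X∖A={q, t, s}, int(X∖A)={t}, hence cl(A)={q, s, r, p}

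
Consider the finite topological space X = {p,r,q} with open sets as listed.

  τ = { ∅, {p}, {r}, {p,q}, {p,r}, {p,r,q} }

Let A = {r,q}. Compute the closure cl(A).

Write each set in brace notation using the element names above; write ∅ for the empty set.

{r,q}

cl via duality: int({p}) = {p}, so X∖{p} = {r,q}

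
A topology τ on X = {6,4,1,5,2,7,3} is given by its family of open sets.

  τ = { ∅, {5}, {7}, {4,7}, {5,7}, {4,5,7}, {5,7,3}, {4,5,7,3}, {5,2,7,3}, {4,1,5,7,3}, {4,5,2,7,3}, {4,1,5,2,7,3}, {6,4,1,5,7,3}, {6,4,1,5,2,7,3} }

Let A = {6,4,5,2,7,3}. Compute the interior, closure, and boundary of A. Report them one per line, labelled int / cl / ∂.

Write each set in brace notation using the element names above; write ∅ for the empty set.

int(A) = {4,5,2,7,3}
cl(A)  = {6,4,1,5,2,7,3}
∂A     = {6,1}

opens ⊆ A: ∅, {7}, {5}, {5,7}, {4,7}, {4,5,7}, {5,7,3}, {5,2,7,3}, {4,5,7,3}, {4,5,2,7,3}; union → int = {4,5,2,7,3}
complement {1}; its interior ∅; cl(A) = X∖∅ = {6,4,1,5,2,7,3}
boundary = {6,4,1,5,2,7,3} ∖ {4,5,2,7,3} = {6,1}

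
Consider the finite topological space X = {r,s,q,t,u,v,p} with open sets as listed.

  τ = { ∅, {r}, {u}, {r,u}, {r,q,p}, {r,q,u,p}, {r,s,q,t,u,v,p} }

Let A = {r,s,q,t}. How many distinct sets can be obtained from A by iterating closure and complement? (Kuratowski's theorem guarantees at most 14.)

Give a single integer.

8

X∖A={u,v,p}, int(X∖A)={u}, hence cl(A)={r,s,q,t,v,p}
Orbit (k=closure, c=complement):
  1. A     = {r,s,q,t}
  2. kA    = {r,s,q,t,v,p}
  3. cA    = {u,v,p}
  4. ckA   = {u}
  5. kcA   = {s,q,t,u,v,p}
  6. kckA  = {s,t,u,v}
  7. ckcA  = {r}
  8. ckckA = {r,q,p}
(closed under both — stop)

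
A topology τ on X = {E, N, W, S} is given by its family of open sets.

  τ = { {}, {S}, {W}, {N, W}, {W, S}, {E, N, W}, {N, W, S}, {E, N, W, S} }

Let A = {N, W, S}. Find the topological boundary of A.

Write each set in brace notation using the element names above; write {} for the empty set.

{E}

interior: largest open inside A is {N, W, S} (from {}, {S}, {W}, {N, W}, {W, S}, {N, W, S})
cl via duality: int({E}) = {}, so X∖{} = {E, N, W, S}
cl∖int = {E}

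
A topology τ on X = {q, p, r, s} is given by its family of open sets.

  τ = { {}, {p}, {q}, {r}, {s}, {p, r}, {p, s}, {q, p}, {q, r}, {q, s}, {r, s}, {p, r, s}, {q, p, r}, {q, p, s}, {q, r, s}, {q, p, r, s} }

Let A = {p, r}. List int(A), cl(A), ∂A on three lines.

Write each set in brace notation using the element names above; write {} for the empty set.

interior: largest open inside A is {p, r} (from {}, {p}, {r}, {p, r})
cl via duality: int({q, s}) = {q, s}, so X∖{q, s} = {p, r}
cl∖int = {}

int(A) = {p, r}
cl(A)  = {p, r}
∂A     = {}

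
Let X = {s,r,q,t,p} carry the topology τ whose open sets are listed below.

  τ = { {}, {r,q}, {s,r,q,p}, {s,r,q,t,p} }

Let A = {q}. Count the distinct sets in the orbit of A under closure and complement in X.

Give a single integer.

4

X∖A={s,r,t,p}, int(X∖A)={}, hence cl(A)={s,r,q,t,p}
Orbit (k=closure, c=complement):
  1. A     = {q}
  2. kA    = {s,r,q,t,p}
  3. cA    = {s,r,t,p}
  4. ckA   = {}
(closed under both — stop)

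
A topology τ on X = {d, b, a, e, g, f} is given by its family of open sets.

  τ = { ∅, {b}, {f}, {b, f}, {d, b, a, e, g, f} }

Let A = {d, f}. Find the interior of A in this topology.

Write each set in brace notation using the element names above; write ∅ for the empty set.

{f}

interior: largest open inside A is {f} (from ∅, {f})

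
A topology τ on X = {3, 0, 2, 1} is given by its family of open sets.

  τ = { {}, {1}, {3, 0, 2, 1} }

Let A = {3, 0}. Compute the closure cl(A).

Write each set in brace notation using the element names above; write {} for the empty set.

X∖A={2, 1}, int(X∖A)={1}, hence cl(A)={3, 0, 2}

{3, 0, 2}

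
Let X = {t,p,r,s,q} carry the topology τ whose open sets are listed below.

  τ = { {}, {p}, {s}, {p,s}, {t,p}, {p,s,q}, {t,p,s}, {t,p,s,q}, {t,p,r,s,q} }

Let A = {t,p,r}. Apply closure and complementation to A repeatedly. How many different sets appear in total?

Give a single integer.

6

closure: X∖int(X∖A) = X∖{s} = {t,p,r,q}
Let k=closure and c=complement:
  1. A     = {t,p,r}
  2. kA    = {t,p,r,q}
  3. cA    = {s,q}
  4. ckA   = {s}
  5. kcA   = {r,s,q}
  6. ckcA  = {t,p}
— saturated at 6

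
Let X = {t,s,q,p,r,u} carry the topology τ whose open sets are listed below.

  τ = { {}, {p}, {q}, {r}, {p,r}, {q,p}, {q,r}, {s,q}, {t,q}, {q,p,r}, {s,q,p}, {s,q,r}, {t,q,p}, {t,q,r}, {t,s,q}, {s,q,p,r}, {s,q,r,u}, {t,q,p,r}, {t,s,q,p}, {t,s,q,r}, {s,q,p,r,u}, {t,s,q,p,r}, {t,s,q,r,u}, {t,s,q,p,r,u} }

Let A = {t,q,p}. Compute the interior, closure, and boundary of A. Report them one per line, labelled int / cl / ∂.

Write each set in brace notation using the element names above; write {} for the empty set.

int(A) = {t,q,p}
cl(A)  = {t,s,q,p,u}
∂A     = {s,u}

U open, U⊆A: {}, {p}, {q}, {q,p}, {t,q}, {t,q,p}. int(A) = ⋃ = {t,q,p}
X∖A={s,r,u}, int(X∖A)={r}, hence cl(A)={t,s,q,p,u}
∂A: remove int from cl → {s,u}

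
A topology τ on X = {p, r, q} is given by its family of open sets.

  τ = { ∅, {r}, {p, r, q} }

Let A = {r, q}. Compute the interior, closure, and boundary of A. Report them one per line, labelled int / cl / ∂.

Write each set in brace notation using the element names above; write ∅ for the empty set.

interior: largest open inside A is {r} (from ∅, {r})
cl via duality: int({p}) = ∅, so X∖∅ = {p, r, q}
cl∖int = {p, q}

int(A) = {r}
cl(A)  = {p, r, q}
∂A     = {p, q}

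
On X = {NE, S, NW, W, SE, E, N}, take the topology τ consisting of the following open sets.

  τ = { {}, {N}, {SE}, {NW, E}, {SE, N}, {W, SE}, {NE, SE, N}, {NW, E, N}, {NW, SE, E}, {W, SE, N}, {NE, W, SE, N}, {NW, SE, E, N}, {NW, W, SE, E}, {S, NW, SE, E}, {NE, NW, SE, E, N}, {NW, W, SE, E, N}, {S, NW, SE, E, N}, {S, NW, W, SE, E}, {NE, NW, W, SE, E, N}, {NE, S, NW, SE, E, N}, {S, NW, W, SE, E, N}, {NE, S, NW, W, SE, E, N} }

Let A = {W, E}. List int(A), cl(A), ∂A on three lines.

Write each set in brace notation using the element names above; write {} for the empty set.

int(A) = {}
cl(A)  = {S, NW, W, E}
∂A     = {S, NW, W, E}

open subsets of A: {}; so int(A) = {}
closure: X∖int(X∖A) = X∖{NE, SE, N} = {S, NW, W, E}
∂A = {S, NW, W, E} minus {} = {S, NW, W, E}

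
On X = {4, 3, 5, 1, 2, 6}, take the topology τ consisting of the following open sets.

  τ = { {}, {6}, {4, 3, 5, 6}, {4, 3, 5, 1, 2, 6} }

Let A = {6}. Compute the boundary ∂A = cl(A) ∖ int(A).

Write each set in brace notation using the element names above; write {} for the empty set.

U open, U⊆A: {}, {6}. int(A) = ⋃ = {6}
X∖A={4, 3, 5, 1, 2}, int(X∖A)={}, hence cl(A)={4, 3, 5, 1, 2, 6}
∂A: remove int from cl → {4, 3, 5, 1, 2}

{4, 3, 5, 1, 2}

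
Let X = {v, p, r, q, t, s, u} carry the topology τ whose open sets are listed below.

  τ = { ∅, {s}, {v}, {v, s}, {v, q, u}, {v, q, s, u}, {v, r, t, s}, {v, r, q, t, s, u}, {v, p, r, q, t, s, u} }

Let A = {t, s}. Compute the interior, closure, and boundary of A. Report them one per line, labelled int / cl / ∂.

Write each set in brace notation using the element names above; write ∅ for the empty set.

interior: largest open inside A is {s} (from ∅, {s})
cl via duality: int({v, p, r, q, u}) = {v, q, u}, so X∖{v, q, u} = {p, r, t, s}
cl∖int = {p, r, t}

int(A) = {s}
cl(A)  = {p, r, t, s}
∂A     = {p, r, t}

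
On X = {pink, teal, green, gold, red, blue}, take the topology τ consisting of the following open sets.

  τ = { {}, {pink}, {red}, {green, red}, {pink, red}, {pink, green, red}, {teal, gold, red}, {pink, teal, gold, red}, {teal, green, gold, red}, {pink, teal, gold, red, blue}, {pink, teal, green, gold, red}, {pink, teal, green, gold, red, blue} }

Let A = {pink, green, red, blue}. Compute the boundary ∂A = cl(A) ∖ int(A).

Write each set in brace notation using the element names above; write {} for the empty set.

U open, U⊆A: {}, {red}, {pink}, {green, red}, {pink, red}, {pink, green, red}. int(A) = ⋃ = {pink, green, red}
X∖A={teal, gold}, int(X∖A)={}, hence cl(A)={pink, teal, green, gold, red, blue}
∂A: remove int from cl → {teal, gold, blue}

{teal, gold, blue}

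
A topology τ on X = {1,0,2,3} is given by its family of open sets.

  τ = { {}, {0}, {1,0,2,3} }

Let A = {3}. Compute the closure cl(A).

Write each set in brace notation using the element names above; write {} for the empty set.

cl via duality: int({1,0,2}) = {0}, so X∖{0} = {1,2,3}

{1,2,3}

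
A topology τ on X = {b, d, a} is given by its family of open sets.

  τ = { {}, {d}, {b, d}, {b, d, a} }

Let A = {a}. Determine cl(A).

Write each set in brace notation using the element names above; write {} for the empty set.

{a}

complement {b, d}; its interior {b, d}; cl(A) = X∖{b, d} = {a}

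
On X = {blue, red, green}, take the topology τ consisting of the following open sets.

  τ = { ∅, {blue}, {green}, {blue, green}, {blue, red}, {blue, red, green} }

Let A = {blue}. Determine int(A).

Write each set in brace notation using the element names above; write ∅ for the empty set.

opens ⊆ A: ∅, {blue}; union → int = {blue}

{blue}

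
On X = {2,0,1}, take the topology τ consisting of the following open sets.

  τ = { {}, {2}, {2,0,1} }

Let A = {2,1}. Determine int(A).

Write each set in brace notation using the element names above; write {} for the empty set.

opens ⊆ A: {}, {2}; union → int = {2}

{2}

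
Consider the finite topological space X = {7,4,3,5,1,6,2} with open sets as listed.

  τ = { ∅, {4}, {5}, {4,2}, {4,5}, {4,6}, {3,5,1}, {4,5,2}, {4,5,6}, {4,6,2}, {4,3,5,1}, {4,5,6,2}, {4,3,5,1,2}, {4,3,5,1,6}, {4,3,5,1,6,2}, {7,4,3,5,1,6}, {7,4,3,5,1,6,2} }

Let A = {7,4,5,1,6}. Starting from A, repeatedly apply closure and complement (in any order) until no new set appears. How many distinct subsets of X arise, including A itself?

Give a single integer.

cl via duality: int({3,2}) = ∅, so X∖∅ = {7,4,3,5,1,6,2}
Write k for closure, c for complement:
  1. A     = {7,4,5,1,6}
  2. kA    = {7,4,3,5,1,6,2}
  3. cA    = {3,2}
  4. ckA   = ∅
  5. kcA   = {7,3,1,2}
  6. ckcA  = {4,5,6}
applying k or c yields no new set

6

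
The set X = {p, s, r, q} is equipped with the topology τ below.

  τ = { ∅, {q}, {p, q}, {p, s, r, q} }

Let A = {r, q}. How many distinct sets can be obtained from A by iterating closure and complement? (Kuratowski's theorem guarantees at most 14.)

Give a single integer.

6

cl via duality: int({p, s}) = ∅, so X∖∅ = {p, s, r, q}
Write k for closure, c for complement:
  1. A     = {r, q}
  2. kA    = {p, s, r, q}
  3. cA    = {p, s}
  4. ckA   = ∅
  5. kcA   = {p, s, r}
  6. ckcA  = {q}
applying k or c yields no new set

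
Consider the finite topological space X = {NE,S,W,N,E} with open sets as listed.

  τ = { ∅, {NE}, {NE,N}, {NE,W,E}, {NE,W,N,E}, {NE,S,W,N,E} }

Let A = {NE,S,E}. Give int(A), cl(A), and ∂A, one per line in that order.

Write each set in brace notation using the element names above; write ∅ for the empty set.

open subsets of A: ∅, {NE}; so int(A) = {NE}
closure: X∖int(X∖A) = X∖∅ = {NE,S,W,N,E}
∂A = {NE,S,W,N,E} minus {NE} = {S,W,N,E}

int(A) = {NE}
cl(A)  = {NE,S,W,N,E}
∂A     = {S,W,N,E}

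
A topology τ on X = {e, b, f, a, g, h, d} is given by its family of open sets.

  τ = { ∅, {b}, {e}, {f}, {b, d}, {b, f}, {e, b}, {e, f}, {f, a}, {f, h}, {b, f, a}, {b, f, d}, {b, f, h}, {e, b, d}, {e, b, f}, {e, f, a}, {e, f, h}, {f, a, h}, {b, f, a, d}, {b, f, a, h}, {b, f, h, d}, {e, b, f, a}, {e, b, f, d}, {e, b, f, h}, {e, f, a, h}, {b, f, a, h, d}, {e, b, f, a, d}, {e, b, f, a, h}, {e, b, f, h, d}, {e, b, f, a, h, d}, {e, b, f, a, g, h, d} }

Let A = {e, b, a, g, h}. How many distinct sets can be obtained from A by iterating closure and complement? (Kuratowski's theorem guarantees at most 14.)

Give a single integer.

10

complement {f, d}; its interior {f}; cl(A) = X∖{f} = {e, b, a, g, h, d}
With k = closure, c = complement:
  1. A     = {e, b, a, g, h}
  2. kA    = {e, b, a, g, h, d}
  3. cA    = {f, d}
  4. ckA   = {f}
  5. kcA   = {f, a, g, h, d}
  6. kckA  = {f, a, g, h}
  7. ckcA  = {e, b}
  8. ckckA = {e, b, d}
  9. kckcA = {e, b, g, d}
  10. ckckcA = {f, a, h}
k, c of each give nothing new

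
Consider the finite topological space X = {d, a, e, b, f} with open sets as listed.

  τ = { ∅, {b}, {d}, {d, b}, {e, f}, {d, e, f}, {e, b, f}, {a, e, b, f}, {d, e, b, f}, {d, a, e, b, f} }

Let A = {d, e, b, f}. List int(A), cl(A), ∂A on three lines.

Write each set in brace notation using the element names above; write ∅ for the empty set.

int(A) = {d, e, b, f}
cl(A)  = {d, a, e, b, f}
∂A     = {a}

interior: largest open inside A is {d, e, b, f} (from ∅, {b}, {d}, {e, f}, {d, b}, {d, e, f}, {e, b, f}, {d, e, b, f})
cl via duality: int({a}) = ∅, so X∖∅ = {d, a, e, b, f}
cl∖int = {a}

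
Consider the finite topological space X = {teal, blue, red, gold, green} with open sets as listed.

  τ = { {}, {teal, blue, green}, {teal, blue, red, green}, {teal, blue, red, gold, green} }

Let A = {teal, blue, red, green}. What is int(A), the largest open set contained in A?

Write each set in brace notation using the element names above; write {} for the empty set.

U open, U⊆A: {}, {teal, blue, green}, {teal, blue, red, green}. int(A) = ⋃ = {teal, blue, red, green}

{teal, blue, red, green}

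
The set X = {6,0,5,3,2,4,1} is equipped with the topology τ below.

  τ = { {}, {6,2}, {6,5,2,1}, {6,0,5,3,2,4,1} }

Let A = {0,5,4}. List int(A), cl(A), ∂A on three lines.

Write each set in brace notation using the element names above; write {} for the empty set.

interior: largest open inside A is {} (from {})
cl via duality: int({6,3,2,1}) = {6,2}, so X∖{6,2} = {0,5,3,4,1}
cl∖int = {0,5,3,4,1}

int(A) = {}
cl(A)  = {0,5,3,4,1}
∂A     = {0,5,3,4,1}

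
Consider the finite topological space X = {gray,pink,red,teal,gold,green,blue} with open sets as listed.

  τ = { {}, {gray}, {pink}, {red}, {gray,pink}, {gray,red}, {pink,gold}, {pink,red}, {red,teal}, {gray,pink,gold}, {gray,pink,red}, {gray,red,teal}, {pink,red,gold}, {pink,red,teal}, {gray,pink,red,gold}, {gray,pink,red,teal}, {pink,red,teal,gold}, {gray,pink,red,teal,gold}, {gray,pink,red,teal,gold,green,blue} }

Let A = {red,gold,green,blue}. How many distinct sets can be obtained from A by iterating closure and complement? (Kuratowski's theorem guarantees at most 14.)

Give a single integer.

cl via duality: int({gray,pink,teal}) = {gray,pink}, so X∖{gray,pink} = {red,teal,gold,green,blue}
Write k for closure, c for complement:
  1. A     = {red,gold,green,blue}
  2. kA    = {red,teal,gold,green,blue}
  3. cA    = {gray,pink,teal}
  4. ckA   = {gray,pink}
  5. kcA   = {gray,pink,teal,gold,green,blue}
  6. kckA  = {gray,pink,gold,green,blue}
  7. ckcA  = {red}
  8. ckckA = {red,teal}
  9. kckcA = {red,teal,green,blue}
  10. ckckcA = {gray,pink,gold}
applying k or c yields no new set

10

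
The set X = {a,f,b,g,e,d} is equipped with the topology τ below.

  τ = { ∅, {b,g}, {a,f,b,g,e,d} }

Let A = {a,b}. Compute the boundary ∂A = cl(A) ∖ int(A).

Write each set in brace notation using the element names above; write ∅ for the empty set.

{a,f,b,g,e,d}

opens ⊆ A: ∅; union → int = ∅
complement {f,g,e,d}; its interior ∅; cl(A) = X∖∅ = {a,f,b,g,e,d}
boundary = {a,f,b,g,e,d} ∖ ∅ = {a,f,b,g,e,d}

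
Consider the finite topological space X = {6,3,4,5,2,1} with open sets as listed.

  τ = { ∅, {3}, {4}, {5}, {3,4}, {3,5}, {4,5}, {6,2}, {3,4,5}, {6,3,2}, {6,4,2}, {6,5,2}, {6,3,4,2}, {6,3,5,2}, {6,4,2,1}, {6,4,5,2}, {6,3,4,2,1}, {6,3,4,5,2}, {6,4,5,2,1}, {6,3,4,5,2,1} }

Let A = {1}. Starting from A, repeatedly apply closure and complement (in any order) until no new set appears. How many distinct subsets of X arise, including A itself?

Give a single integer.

complement {6,3,4,5,2}; its interior {6,3,4,5,2}; cl(A) = X∖{6,3,4,5,2} = {1}
With k = closure, c = complement:
  1. A     = {1}
  2. cA    = {6,3,4,5,2}
  3. kcA   = {6,3,4,5,2,1}
  4. ckcA  = ∅
k, c of each give nothing new

4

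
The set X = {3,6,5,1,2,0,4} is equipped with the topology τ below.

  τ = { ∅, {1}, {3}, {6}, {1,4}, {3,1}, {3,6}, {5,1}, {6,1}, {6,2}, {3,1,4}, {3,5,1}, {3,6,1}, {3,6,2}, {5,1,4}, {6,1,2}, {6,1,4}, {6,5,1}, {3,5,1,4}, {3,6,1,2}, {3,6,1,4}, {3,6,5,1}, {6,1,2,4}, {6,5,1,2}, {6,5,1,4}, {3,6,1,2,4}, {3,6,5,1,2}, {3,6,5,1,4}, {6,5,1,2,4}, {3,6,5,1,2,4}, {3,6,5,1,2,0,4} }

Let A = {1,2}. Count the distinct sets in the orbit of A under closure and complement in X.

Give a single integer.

closure: X∖int(X∖A) = X∖{3,6} = {5,1,2,0,4}
Let k=closure and c=complement:
  1. A     = {1,2}
  2. kA    = {5,1,2,0,4}
  3. cA    = {3,6,5,0,4}
  4. ckA   = {3,6}
  5. kcA   = {3,6,5,2,0,4}
  6. kckA  = {3,6,2,0}
  7. ckcA  = {1}
  8. ckckA = {5,1,4}
  9. kckcA = {5,1,0,4}
  10. ckckcA = {3,6,2}
— saturated at 10

10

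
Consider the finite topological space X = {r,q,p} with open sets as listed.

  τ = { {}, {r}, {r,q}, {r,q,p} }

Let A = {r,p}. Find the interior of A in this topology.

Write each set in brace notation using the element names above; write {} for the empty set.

{r}

open subsets of A: {}, {r}; so int(A) = {r}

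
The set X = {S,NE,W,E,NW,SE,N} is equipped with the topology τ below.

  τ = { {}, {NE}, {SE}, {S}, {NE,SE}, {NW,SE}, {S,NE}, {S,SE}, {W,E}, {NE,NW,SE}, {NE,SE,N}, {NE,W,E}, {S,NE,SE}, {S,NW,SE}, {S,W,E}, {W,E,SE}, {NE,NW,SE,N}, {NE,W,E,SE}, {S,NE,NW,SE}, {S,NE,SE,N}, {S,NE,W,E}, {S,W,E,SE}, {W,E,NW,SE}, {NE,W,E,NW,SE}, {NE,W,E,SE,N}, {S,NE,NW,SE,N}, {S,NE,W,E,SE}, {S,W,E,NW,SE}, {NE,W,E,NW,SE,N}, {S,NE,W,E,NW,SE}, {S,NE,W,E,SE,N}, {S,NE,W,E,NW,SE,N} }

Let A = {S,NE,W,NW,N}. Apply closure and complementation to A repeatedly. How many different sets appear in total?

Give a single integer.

cl via duality: int({E,SE}) = {SE}, so X∖{SE} = {S,NE,W,E,NW,N}
Write k for closure, c for complement:
  1. A     = {S,NE,W,NW,N}
  2. kA    = {S,NE,W,E,NW,N}
  3. cA    = {E,SE}
  4. ckA   = {SE}
  5. kcA   = {W,E,NW,SE,N}
  6. kckA  = {NW,SE,N}
  7. ckcA  = {S,NE}
  8. ckckA = {S,NE,W,E}
  9. kckcA = {S,NE,N}
  10. kckckA = {S,NE,W,E,N}
  11. ckckcA = {W,E,NW,SE}
  12. ckckckA = {NW,SE}
applying k or c yields no new set

12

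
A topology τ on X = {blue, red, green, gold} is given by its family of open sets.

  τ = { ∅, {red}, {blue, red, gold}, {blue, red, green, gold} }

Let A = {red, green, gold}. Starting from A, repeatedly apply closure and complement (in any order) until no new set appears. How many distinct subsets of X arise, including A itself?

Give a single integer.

6

cl via duality: int({blue}) = ∅, so X∖∅ = {blue, red, green, gold}
Write k for closure, c for complement:
  1. A     = {red, green, gold}
  2. kA    = {blue, red, green, gold}
  3. cA    = {blue}
  4. ckA   = ∅
  5. kcA   = {blue, green, gold}
  6. ckcA  = {red}
applying k or c yields no new set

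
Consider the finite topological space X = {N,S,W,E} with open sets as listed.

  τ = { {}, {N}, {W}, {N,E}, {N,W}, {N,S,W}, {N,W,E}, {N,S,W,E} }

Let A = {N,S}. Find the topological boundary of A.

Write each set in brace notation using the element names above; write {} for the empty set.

{S,E}

open subsets of A: {}, {N}; so int(A) = {N}
closure: X∖int(X∖A) = X∖{W} = {N,S,E}
∂A = {N,S,E} minus {N} = {S,E}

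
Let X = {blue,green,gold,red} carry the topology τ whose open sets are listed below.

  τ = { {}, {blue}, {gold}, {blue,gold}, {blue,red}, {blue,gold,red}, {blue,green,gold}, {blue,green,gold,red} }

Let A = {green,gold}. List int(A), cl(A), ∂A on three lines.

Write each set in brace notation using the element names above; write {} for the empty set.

int(A) = {gold}
cl(A)  = {green,gold}
∂A     = {green}

U open, U⊆A: {}, {gold}. int(A) = ⋃ = {gold}
X∖A={blue,red}, int(X∖A)={blue,red}, hence cl(A)={green,gold}
∂A: remove int from cl → {green}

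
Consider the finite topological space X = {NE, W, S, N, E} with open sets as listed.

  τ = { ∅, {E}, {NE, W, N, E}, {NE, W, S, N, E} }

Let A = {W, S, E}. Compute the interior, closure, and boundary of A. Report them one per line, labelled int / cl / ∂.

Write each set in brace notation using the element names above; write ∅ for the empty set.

int(A) = {E}
cl(A)  = {NE, W, S, N, E}
∂A     = {NE, W, S, N}

open subsets of A: ∅, {E}; so int(A) = {E}
closure: X∖int(X∖A) = X∖∅ = {NE, W, S, N, E}
∂A = {NE, W, S, N, E} minus {E} = {NE, W, S, N}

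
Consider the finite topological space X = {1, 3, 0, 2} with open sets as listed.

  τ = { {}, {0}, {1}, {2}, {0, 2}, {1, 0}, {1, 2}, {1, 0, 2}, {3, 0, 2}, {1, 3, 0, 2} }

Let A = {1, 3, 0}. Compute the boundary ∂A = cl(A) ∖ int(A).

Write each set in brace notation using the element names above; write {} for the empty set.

{3}

U open, U⊆A: {}, {0}, {1}, {1, 0}. int(A) = ⋃ = {1, 0}
X∖A={2}, int(X∖A)={2}, hence cl(A)={1, 3, 0}
∂A: remove int from cl → {3}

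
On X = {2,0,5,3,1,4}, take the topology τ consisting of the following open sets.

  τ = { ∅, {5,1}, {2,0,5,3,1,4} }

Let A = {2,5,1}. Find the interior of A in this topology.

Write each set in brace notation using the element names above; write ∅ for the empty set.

open subsets of A: ∅, {5,1}; so int(A) = {5,1}

{5,1}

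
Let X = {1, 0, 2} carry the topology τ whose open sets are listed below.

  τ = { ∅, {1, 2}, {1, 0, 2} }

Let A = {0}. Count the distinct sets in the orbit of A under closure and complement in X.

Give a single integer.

closure: X∖int(X∖A) = X∖{1, 2} = {0}
Let k=closure and c=complement:
  1. A     = {0}
  2. cA    = {1, 2}
  3. kcA   = {1, 0, 2}
  4. ckcA  = ∅
— saturated at 4

4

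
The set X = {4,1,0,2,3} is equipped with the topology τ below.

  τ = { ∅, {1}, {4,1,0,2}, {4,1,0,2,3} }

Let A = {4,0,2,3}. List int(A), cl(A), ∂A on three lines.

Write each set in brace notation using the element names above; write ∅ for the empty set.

int(A) = ∅
cl(A)  = {4,0,2,3}
∂A     = {4,0,2,3}

U open, U⊆A: ∅. int(A) = ⋃ = ∅
X∖A={1}, int(X∖A)={1}, hence cl(A)={4,0,2,3}
∂A: remove int from cl → {4,0,2,3}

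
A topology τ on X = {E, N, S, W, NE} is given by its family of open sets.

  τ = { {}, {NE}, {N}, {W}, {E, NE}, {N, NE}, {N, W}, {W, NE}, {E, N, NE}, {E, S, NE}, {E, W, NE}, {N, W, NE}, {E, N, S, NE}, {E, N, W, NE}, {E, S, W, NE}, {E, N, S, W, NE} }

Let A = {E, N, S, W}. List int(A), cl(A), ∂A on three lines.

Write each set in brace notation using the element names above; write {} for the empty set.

opens ⊆ A: {}, {N}, {W}, {N, W}; union → int = {N, W}
complement {NE}; its interior {NE}; cl(A) = X∖{NE} = {E, N, S, W}
boundary = {E, N, S, W} ∖ {N, W} = {E, S}

int(A) = {N, W}
cl(A)  = {E, N, S, W}
∂A     = {E, S}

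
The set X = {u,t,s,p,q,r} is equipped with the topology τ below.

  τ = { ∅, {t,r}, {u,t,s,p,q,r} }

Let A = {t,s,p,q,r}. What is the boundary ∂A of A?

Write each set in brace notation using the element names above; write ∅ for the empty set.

{u,s,p,q}

U open, U⊆A: ∅, {t,r}. int(A) = ⋃ = {t,r}
X∖A={u}, int(X∖A)=∅, hence cl(A)={u,t,s,p,q,r}
∂A: remove int from cl → {u,s,p,q}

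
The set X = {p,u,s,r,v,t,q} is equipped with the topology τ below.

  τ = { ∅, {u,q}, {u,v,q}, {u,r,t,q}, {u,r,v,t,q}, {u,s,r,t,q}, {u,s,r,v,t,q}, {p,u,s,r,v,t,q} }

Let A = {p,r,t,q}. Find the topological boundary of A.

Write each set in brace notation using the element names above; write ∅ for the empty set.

{p,u,s,r,v,t,q}

U open, U⊆A: ∅. int(A) = ⋃ = ∅
X∖A={u,s,v}, int(X∖A)=∅, hence cl(A)={p,u,s,r,v,t,q}
∂A: remove int from cl → {p,u,s,r,v,t,q}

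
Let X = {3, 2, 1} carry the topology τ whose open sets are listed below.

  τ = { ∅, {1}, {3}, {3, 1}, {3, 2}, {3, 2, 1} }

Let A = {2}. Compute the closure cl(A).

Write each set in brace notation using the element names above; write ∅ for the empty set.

closure: X∖int(X∖A) = X∖{3, 1} = {2}

{2}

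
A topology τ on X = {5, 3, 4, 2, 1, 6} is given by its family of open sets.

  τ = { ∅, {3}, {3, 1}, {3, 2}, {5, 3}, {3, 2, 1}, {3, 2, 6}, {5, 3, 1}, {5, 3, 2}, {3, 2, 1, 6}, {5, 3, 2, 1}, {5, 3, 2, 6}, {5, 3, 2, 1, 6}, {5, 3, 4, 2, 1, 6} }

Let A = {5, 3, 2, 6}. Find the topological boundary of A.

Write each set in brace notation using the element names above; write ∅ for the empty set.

opens ⊆ A: ∅, {3}, {3, 2}, {5, 3}, {5, 3, 2}, {3, 2, 6}, {5, 3, 2, 6}; union → int = {5, 3, 2, 6}
complement {4, 1}; its interior ∅; cl(A) = X∖∅ = {5, 3, 4, 2, 1, 6}
boundary = {5, 3, 4, 2, 1, 6} ∖ {5, 3, 2, 6} = {4, 1}

{4, 1}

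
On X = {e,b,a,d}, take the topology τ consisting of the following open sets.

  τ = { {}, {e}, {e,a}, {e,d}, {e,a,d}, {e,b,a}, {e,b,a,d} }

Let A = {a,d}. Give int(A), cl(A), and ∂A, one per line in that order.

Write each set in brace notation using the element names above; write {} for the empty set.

int(A) = {}
cl(A)  = {b,a,d}
∂A     = {b,a,d}

U open, U⊆A: {}. int(A) = ⋃ = {}
X∖A={e,b}, int(X∖A)={e}, hence cl(A)={b,a,d}
∂A: remove int from cl → {b,a,d}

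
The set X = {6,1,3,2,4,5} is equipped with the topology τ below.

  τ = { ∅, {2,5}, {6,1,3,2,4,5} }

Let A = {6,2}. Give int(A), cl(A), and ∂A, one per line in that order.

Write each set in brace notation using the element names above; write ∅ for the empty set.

opens ⊆ A: ∅; union → int = ∅
complement {1,3,4,5}; its interior ∅; cl(A) = X∖∅ = {6,1,3,2,4,5}
boundary = {6,1,3,2,4,5} ∖ ∅ = {6,1,3,2,4,5}

int(A) = ∅
cl(A)  = {6,1,3,2,4,5}
∂A     = {6,1,3,2,4,5}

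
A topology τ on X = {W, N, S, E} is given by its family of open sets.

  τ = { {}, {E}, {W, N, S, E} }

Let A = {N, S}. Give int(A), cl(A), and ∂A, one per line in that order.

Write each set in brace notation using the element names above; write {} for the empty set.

U open, U⊆A: {}. int(A) = ⋃ = {}
X∖A={W, E}, int(X∖A)={E}, hence cl(A)={W, N, S}
∂A: remove int from cl → {W, N, S}

int(A) = {}
cl(A)  = {W, N, S}
∂A     = {W, N, S}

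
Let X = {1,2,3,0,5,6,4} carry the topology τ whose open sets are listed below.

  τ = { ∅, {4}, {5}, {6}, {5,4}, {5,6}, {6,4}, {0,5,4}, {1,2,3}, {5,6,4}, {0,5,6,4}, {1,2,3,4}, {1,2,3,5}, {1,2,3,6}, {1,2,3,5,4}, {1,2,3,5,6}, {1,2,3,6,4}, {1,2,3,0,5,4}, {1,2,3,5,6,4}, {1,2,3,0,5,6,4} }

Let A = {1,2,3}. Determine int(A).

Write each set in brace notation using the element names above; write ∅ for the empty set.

interior: largest open inside A is {1,2,3} (from ∅, {1,2,3})

{1,2,3}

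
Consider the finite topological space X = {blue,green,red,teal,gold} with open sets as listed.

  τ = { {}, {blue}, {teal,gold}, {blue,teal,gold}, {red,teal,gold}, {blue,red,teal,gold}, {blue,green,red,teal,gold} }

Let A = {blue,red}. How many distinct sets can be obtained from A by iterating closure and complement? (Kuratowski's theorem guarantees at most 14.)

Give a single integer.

8

X∖A={green,teal,gold}, int(X∖A)={teal,gold}, hence cl(A)={blue,green,red}
Orbit (k=closure, c=complement):
  1. A     = {blue,red}
  2. kA    = {blue,green,red}
  3. cA    = {green,teal,gold}
  4. ckA   = {teal,gold}
  5. kcA   = {green,red,teal,gold}
  6. ckcA  = {blue}
  7. kckcA = {blue,green}
  8. ckckcA = {red,teal,gold}
(closed under both — stop)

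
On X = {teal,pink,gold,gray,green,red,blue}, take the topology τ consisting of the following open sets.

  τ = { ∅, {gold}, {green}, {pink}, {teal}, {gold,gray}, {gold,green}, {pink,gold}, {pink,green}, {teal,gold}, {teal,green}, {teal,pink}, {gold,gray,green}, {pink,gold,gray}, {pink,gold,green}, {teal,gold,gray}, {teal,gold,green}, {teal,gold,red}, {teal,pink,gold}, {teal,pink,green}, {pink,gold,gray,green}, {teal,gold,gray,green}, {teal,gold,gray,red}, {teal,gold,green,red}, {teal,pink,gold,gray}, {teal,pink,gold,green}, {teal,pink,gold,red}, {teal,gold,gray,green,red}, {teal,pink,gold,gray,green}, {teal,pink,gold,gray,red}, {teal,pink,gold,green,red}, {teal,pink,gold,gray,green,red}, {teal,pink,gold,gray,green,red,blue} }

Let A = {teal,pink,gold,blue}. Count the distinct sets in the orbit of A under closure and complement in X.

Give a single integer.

closure: X∖int(X∖A) = X∖{green} = {teal,pink,gold,gray,red,blue}
Let k=closure and c=complement:
  1. A     = {teal,pink,gold,blue}
  2. kA    = {teal,pink,gold,gray,red,blue}
  3. cA    = {gray,green,red}
  4. ckA   = {green}
  5. kcA   = {gray,green,red,blue}
  6. kckA  = {green,blue}
  7. ckcA  = {teal,pink,gold}
  8. ckckA = {teal,pink,gold,gray,red}
— saturated at 8

8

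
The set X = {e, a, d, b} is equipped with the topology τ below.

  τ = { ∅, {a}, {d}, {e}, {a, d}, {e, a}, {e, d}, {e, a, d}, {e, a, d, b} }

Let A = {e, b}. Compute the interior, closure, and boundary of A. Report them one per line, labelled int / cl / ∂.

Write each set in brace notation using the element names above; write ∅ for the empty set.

open subsets of A: ∅, {e}; so int(A) = {e}
closure: X∖int(X∖A) = X∖{a, d} = {e, b}
∂A = {e, b} minus {e} = {b}

int(A) = {e}
cl(A)  = {e, b}
∂A     = {b}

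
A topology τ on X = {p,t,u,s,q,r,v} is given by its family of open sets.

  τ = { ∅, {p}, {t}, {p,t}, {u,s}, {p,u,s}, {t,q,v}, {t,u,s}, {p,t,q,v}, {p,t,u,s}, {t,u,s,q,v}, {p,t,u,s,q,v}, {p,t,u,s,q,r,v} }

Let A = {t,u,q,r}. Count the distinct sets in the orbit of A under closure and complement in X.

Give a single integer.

12

closure: X∖int(X∖A) = X∖{p} = {t,u,s,q,r,v}
Let k=closure and c=complement:
  1. A     = {t,u,q,r}
  2. kA    = {t,u,s,q,r,v}
  3. cA    = {p,s,v}
  4. ckA   = {p}
  5. kcA   = {p,u,s,q,r,v}
  6. kckA  = {p,r}
  7. ckcA  = {t}
  8. ckckA = {t,u,s,q,v}
  9. kckcA = {t,q,r,v}
  10. ckckcA = {p,u,s}
  11. kckckcA = {p,u,s,r}
  12. ckckckcA = {t,q,v}
— saturated at 12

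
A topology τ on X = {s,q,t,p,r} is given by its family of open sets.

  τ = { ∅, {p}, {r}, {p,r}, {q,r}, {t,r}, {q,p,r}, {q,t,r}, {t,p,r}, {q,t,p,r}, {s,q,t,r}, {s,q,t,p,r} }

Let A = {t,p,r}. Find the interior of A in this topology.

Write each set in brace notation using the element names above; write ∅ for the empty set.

{t,p,r}

open subsets of A: ∅, {r}, {p}, {p,r}, {t,r}, {t,p,r}; so int(A) = {t,p,r}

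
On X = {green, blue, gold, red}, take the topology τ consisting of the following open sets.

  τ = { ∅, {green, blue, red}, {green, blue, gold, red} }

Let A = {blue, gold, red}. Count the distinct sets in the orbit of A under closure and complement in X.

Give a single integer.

X∖A={green}, int(X∖A)=∅, hence cl(A)={green, blue, gold, red}
Orbit (k=closure, c=complement):
  1. A     = {blue, gold, red}
  2. kA    = {green, blue, gold, red}
  3. cA    = {green}
  4. ckA   = ∅
(closed under both — stop)

4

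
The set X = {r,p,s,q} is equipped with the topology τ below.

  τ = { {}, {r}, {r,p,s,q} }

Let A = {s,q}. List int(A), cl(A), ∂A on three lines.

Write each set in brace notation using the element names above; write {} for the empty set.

U open, U⊆A: {}. int(A) = ⋃ = {}
X∖A={r,p}, int(X∖A)={r}, hence cl(A)={p,s,q}
∂A: remove int from cl → {p,s,q}

int(A) = {}
cl(A)  = {p,s,q}
∂A     = {p,s,q}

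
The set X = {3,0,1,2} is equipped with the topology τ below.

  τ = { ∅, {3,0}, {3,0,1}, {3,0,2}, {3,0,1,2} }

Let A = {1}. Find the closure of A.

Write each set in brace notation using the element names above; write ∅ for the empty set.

{1}

closure: X∖int(X∖A) = X∖{3,0,2} = {1}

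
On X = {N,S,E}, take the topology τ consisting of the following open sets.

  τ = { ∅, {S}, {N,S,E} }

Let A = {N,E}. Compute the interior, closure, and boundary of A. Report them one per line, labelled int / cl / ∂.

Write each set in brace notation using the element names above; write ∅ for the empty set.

opens ⊆ A: ∅; union → int = ∅
complement {S}; its interior {S}; cl(A) = X∖{S} = {N,E}
boundary = {N,E} ∖ ∅ = {N,E}

int(A) = ∅
cl(A)  = {N,E}
∂A     = {N,E}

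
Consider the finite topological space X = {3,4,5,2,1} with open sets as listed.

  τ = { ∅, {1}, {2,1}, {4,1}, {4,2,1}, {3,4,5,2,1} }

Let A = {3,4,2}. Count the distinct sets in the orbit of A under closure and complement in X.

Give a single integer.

closure: X∖int(X∖A) = X∖{1} = {3,4,5,2}
Let k=closure and c=complement:
  1. A     = {3,4,2}
  2. kA    = {3,4,5,2}
  3. cA    = {5,1}
  4. ckA   = {1}
  5. kcA   = {3,4,5,2,1}
  6. ckcA  = ∅
— saturated at 6

6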